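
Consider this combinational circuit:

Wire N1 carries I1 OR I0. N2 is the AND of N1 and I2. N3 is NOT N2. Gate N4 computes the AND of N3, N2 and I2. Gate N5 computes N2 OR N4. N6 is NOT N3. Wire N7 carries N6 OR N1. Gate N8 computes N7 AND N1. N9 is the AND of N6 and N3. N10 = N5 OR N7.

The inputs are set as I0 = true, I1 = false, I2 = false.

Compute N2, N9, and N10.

N1 = I1 OR I0 = false OR true = true
N2 = N1 AND I2 = true AND false = false
N3 = NOT N2 = NOT false = true
N4 = N3 AND N2 AND I2 = true AND false AND false = false
N5 = N2 OR N4 = false OR false = false
N6 = NOT N3 = NOT true = false
N7 = N6 OR N1 = false OR true = true
N9 = N6 AND N3 = false AND true = false
N10 = N5 OR N7 = false OR true = true

N2 = false, N9 = false, N10 = true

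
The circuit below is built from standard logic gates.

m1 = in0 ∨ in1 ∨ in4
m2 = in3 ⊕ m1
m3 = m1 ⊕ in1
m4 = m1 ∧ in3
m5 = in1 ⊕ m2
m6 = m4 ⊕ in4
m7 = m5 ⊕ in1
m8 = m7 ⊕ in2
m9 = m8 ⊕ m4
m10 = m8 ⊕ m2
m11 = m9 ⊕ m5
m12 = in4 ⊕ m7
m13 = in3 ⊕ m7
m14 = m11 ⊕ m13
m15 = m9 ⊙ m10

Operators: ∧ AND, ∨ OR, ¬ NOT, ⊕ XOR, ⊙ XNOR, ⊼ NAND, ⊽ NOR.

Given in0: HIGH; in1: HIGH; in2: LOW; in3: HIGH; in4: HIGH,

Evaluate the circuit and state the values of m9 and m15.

m9 = HIGH  m15 = LOW

m1 = in0 OR in1 OR in4 = HIGH OR HIGH OR HIGH = HIGH
m2 = in3 XOR m1 = HIGH XOR HIGH = LOW
m4 = m1 AND in3 = HIGH AND HIGH = HIGH
m5 = in1 XOR m2 = HIGH XOR LOW = HIGH
m7 = m5 XOR in1 = HIGH XOR HIGH = LOW
m8 = m7 XOR in2 = LOW XOR LOW = LOW
m9 = m8 XOR m4 = LOW XOR HIGH = HIGH
m10 = m8 XOR m2 = LOW XOR LOW = LOW
m15 = m9 XNOR m10 = HIGH XNOR LOW = LOW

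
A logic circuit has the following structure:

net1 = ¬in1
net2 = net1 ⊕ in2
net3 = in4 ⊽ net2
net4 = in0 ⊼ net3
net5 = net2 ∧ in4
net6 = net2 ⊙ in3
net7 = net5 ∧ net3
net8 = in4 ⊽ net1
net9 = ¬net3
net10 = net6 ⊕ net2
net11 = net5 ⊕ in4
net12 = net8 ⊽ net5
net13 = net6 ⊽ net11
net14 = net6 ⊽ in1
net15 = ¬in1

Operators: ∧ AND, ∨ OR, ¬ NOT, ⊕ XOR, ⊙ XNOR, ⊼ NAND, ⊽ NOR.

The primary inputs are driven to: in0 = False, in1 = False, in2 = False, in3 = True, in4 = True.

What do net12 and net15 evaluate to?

net1 = NOT in1 = NOT False = True
net2 = net1 XOR in2 = True XOR False = True
net5 = net2 AND in4 = True AND True = True
net8 = in4 NOR net1 = True NOR True = False
net12 = net8 NOR net5 = False NOR True = False
net15 = NOT in1 = NOT False = True

net12 = False; net15 = True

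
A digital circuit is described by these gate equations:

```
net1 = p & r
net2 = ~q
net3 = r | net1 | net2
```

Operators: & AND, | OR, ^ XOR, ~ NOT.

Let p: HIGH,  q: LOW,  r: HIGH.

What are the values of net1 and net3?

net1 = HIGH; net3 = HIGH

net1 = p AND r = HIGH AND HIGH = HIGH
net2 = NOT q = NOT LOW = HIGH
net3 = r OR net1 OR net2 = HIGH OR HIGH OR HIGH = HIGH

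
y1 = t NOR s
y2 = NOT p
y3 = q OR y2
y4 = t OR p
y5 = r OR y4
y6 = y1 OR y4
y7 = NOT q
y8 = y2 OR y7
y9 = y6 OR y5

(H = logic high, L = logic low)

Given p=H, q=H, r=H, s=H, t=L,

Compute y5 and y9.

y1 = t NOR s = L NOR H = L
y4 = t OR p = L OR H = H
y5 = r OR y4 = H OR H = H
y6 = y1 OR y4 = L OR H = H
y9 = y6 OR y5 = H OR H = H

y5 = H  y9 = H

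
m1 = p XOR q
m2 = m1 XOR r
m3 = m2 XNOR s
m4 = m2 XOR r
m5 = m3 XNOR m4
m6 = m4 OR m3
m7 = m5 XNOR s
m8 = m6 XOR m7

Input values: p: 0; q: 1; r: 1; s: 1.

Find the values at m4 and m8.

m1 = p XOR q = 0 XOR 1 = 1
m2 = m1 XOR r = 1 XOR 1 = 0
m3 = m2 XNOR s = 0 XNOR 1 = 0
m4 = m2 XOR r = 0 XOR 1 = 1
m5 = m3 XNOR m4 = 0 XNOR 1 = 0
m6 = m4 OR m3 = 1 OR 0 = 1
m7 = m5 XNOR s = 0 XNOR 1 = 0
m8 = m6 XOR m7 = 1 XOR 0 = 1

m4 = 1  m8 = 1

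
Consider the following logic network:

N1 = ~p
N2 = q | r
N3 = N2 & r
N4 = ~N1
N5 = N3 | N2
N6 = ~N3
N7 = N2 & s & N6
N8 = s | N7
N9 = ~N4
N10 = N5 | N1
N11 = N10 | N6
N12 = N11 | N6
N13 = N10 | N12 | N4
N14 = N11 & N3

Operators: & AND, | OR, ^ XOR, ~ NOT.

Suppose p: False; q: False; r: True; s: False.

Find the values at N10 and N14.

N1 = NOT p = NOT False = True
N2 = q OR r = False OR True = True
N3 = N2 AND r = True AND True = True
N5 = N3 OR N2 = True OR True = True
N6 = NOT N3 = NOT True = False
N10 = N5 OR N1 = True OR True = True
N11 = N10 OR N6 = True OR False = True
N14 = N11 AND N3 = True AND True = True

N10 = True, N14 = True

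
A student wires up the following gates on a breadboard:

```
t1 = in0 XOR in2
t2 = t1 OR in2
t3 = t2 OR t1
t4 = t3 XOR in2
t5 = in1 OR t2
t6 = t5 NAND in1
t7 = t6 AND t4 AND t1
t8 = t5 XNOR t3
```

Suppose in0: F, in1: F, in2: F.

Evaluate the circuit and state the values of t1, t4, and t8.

t1 = F; t4 = F; t8 = T

t1 = in0 XOR in2 = F XOR F = F
t2 = t1 OR in2 = F OR F = F
t3 = t2 OR t1 = F OR F = F
t4 = t3 XOR in2 = F XOR F = F
t5 = in1 OR t2 = F OR F = F
t8 = t5 XNOR t3 = F XNOR F = T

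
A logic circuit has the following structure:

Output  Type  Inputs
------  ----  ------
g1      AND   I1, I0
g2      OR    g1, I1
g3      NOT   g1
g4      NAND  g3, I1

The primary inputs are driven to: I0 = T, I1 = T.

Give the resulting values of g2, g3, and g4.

g2 = T, g3 = F, g4 = T

g1 = I1 AND I0 = T AND T = T
g2 = g1 OR I1 = T OR T = T
g3 = NOT g1 = NOT T = F
g4 = g3 NAND I1 = F NAND T = T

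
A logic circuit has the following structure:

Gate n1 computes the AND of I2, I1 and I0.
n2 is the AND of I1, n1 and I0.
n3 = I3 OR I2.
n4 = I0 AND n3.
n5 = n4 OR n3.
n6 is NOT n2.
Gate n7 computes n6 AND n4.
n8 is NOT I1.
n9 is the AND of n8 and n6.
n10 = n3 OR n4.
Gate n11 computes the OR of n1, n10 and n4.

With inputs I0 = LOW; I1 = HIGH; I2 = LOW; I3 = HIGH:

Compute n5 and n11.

n1 = I2 AND I1 AND I0 = LOW AND HIGH AND LOW = LOW
n3 = I3 OR I2 = HIGH OR LOW = HIGH
n4 = I0 AND n3 = LOW AND HIGH = LOW
n5 = n4 OR n3 = LOW OR HIGH = HIGH
n10 = n3 OR n4 = HIGH OR LOW = HIGH
n11 = n1 OR n10 OR n4 = LOW OR HIGH OR LOW = HIGH

n5 = HIGH, n11 = HIGH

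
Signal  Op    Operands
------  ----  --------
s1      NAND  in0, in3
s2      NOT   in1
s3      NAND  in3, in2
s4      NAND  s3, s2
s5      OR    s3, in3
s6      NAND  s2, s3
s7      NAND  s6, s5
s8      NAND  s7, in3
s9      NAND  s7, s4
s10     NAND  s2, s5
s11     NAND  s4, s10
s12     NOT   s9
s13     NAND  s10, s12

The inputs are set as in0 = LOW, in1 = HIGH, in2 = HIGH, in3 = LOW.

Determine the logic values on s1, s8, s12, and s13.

s1 = HIGH  s8 = HIGH  s12 = LOW  s13 = HIGH

s1 = in0 NAND in3 = LOW NAND LOW = HIGH
s2 = NOT in1 = NOT HIGH = LOW
s3 = in3 NAND in2 = LOW NAND HIGH = HIGH
s4 = s3 NAND s2 = HIGH NAND LOW = HIGH
s5 = s3 OR in3 = HIGH OR LOW = HIGH
s6 = s2 NAND s3 = LOW NAND HIGH = HIGH
s7 = s6 NAND s5 = HIGH NAND HIGH = LOW
s8 = s7 NAND in3 = LOW NAND LOW = HIGH
s9 = s7 NAND s4 = LOW NAND HIGH = HIGH
s10 = s2 NAND s5 = LOW NAND HIGH = HIGH
s12 = NOT s9 = NOT HIGH = LOW
s13 = s10 NAND s12 = HIGH NAND LOW = HIGH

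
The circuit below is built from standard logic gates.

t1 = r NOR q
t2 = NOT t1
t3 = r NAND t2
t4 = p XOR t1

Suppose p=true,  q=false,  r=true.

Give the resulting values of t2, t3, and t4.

t1 = r NOR q = true NOR false = false
t2 = NOT t1 = NOT false = true
t3 = r NAND t2 = true NAND true = false
t4 = p XOR t1 = true XOR false = true

t2 = true, t3 = false, t4 = true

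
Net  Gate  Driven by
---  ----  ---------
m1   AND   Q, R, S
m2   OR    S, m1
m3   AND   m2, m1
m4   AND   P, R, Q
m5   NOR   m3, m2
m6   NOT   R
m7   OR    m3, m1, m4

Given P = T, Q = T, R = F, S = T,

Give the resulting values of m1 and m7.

m1 = F; m7 = F

m1 = Q AND R AND S = T AND F AND T = F
m2 = S OR m1 = T OR F = T
m3 = m2 AND m1 = T AND F = F
m4 = P AND R AND Q = T AND F AND T = F
m7 = m3 OR m1 OR m4 = F OR F OR F = F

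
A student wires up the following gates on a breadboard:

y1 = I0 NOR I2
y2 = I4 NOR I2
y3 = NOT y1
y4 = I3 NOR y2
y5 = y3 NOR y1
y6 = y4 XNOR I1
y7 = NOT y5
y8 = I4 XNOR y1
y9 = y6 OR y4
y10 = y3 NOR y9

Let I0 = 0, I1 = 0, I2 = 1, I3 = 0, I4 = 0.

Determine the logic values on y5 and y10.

y5 = 0; y10 = 0

y1 = I0 NOR I2 = 0 NOR 1 = 0
y2 = I4 NOR I2 = 0 NOR 1 = 0
y3 = NOT y1 = NOT 0 = 1
y4 = I3 NOR y2 = 0 NOR 0 = 1
y5 = y3 NOR y1 = 1 NOR 0 = 0
y6 = y4 XNOR I1 = 1 XNOR 0 = 0
y9 = y6 OR y4 = 0 OR 1 = 1
y10 = y3 NOR y9 = 1 NOR 1 = 0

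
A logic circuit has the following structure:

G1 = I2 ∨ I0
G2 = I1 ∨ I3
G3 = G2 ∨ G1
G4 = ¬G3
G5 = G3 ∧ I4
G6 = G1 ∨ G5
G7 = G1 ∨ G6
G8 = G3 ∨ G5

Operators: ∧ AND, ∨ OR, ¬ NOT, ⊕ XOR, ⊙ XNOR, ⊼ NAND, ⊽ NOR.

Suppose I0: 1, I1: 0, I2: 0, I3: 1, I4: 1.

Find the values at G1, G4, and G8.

G1 = 1; G4 = 0; G8 = 1

G1 = I2 OR I0 = 0 OR 1 = 1
G2 = I1 OR I3 = 0 OR 1 = 1
G3 = G2 OR G1 = 1 OR 1 = 1
G4 = NOT G3 = NOT 1 = 0
G5 = G3 AND I4 = 1 AND 1 = 1
G8 = G3 OR G5 = 1 OR 1 = 1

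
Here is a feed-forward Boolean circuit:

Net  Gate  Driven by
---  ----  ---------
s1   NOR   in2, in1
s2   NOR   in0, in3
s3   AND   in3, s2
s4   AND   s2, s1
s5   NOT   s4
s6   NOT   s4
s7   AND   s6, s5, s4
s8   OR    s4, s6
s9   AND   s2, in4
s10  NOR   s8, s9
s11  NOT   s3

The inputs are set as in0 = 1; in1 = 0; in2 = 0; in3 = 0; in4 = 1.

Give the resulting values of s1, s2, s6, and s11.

s1 = in2 NOR in1 = 0 NOR 0 = 1
s2 = in0 NOR in3 = 1 NOR 0 = 0
s3 = in3 AND s2 = 0 AND 0 = 0
s4 = s2 AND s1 = 0 AND 1 = 0
s6 = NOT s4 = NOT 0 = 1
s11 = NOT s3 = NOT 0 = 1

s1 = 1  s2 = 0  s6 = 1  s11 = 1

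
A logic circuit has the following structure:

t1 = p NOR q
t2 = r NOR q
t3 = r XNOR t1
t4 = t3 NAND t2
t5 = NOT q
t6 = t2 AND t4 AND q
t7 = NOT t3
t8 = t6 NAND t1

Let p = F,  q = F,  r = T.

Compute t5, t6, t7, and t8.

t5 = T, t6 = F, t7 = F, t8 = T

t1 = p NOR q = F NOR F = T
t2 = r NOR q = T NOR F = F
t3 = r XNOR t1 = T XNOR T = T
t4 = t3 NAND t2 = T NAND F = T
t5 = NOT q = NOT F = T
t6 = t2 AND t4 AND q = F AND T AND F = F
t7 = NOT t3 = NOT T = F
t8 = t6 NAND t1 = F NAND T = T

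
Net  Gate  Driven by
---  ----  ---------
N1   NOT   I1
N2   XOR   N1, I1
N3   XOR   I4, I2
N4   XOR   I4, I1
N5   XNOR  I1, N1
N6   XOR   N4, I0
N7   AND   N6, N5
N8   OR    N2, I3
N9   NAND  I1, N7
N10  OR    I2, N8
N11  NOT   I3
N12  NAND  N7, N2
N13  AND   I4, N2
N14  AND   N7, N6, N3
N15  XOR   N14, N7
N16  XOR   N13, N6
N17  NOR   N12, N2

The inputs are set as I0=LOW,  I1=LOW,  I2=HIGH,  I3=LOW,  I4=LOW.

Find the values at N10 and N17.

N1 = NOT I1 = NOT LOW = HIGH
N2 = N1 XOR I1 = HIGH XOR LOW = HIGH
N4 = I4 XOR I1 = LOW XOR LOW = LOW
N5 = I1 XNOR N1 = LOW XNOR HIGH = LOW
N6 = N4 XOR I0 = LOW XOR LOW = LOW
N7 = N6 AND N5 = LOW AND LOW = LOW
N8 = N2 OR I3 = HIGH OR LOW = HIGH
N10 = I2 OR N8 = HIGH OR HIGH = HIGH
N12 = N7 NAND N2 = LOW NAND HIGH = HIGH
N17 = N12 NOR N2 = HIGH NOR HIGH = LOW

N10 = HIGH, N17 = LOW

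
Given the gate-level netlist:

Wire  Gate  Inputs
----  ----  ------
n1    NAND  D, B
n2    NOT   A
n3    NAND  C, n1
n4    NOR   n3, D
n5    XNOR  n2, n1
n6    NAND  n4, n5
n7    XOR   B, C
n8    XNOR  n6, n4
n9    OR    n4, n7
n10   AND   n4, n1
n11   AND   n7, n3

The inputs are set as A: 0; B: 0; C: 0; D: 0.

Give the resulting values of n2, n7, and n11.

n2 = 1  n7 = 0  n11 = 0

n1 = D NAND B = 0 NAND 0 = 1
n2 = NOT A = NOT 0 = 1
n3 = C NAND n1 = 0 NAND 1 = 1
n7 = B XOR C = 0 XOR 0 = 0
n11 = n7 AND n3 = 0 AND 1 = 0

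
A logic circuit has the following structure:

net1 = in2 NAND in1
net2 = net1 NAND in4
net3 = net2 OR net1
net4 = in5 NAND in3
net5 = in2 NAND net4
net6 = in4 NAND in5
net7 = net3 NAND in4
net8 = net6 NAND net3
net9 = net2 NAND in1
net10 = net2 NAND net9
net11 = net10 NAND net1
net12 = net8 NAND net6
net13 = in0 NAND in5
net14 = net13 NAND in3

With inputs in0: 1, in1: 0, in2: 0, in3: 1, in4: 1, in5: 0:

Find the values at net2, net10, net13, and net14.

net1 = in2 NAND in1 = 0 NAND 0 = 1
net2 = net1 NAND in4 = 1 NAND 1 = 0
net9 = net2 NAND in1 = 0 NAND 0 = 1
net10 = net2 NAND net9 = 0 NAND 1 = 1
net13 = in0 NAND in5 = 1 NAND 0 = 1
net14 = net13 NAND in3 = 1 NAND 1 = 0

net2 = 0, net10 = 1, net13 = 1, net14 = 0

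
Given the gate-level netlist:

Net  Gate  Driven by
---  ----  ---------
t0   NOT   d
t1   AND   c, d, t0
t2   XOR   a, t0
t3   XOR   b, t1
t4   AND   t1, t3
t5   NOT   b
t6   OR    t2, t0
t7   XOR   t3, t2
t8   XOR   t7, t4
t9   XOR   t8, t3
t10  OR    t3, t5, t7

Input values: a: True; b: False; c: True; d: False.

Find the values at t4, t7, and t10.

t0 = NOT d = NOT False = True
t1 = c AND d AND t0 = True AND False AND True = False
t2 = a XOR t0 = True XOR True = False
t3 = b XOR t1 = False XOR False = False
t4 = t1 AND t3 = False AND False = False
t5 = NOT b = NOT False = True
t7 = t3 XOR t2 = False XOR False = False
t10 = t3 OR t5 OR t7 = False OR True OR False = True

t4 = False  t7 = False  t10 = True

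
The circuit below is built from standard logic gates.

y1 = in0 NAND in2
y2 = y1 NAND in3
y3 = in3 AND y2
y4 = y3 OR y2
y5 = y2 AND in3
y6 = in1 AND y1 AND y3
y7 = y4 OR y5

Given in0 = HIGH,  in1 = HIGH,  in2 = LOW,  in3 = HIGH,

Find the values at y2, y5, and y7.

y2 = LOW  y5 = LOW  y7 = LOW

y1 = in0 NAND in2 = HIGH NAND LOW = HIGH
y2 = y1 NAND in3 = HIGH NAND HIGH = LOW
y3 = in3 AND y2 = HIGH AND LOW = LOW
y4 = y3 OR y2 = LOW OR LOW = LOW
y5 = y2 AND in3 = LOW AND HIGH = LOW
y7 = y4 OR y5 = LOW OR LOW = LOW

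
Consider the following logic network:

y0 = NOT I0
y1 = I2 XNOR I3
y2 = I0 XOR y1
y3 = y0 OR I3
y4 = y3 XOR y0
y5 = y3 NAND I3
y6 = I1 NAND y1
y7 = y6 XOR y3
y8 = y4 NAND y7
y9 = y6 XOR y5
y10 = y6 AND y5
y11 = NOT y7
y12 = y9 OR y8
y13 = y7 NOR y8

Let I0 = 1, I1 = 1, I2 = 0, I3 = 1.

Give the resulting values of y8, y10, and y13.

y8 = 1, y10 = 0, y13 = 0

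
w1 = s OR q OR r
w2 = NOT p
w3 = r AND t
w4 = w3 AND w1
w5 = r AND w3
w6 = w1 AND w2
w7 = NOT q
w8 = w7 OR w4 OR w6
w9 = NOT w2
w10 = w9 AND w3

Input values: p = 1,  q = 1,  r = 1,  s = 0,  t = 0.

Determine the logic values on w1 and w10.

w1 = 1, w10 = 0

w1 = s OR q OR r = 0 OR 1 OR 1 = 1
w2 = NOT p = NOT 1 = 0
w3 = r AND t = 1 AND 0 = 0
w9 = NOT w2 = NOT 0 = 1
w10 = w9 AND w3 = 1 AND 0 = 0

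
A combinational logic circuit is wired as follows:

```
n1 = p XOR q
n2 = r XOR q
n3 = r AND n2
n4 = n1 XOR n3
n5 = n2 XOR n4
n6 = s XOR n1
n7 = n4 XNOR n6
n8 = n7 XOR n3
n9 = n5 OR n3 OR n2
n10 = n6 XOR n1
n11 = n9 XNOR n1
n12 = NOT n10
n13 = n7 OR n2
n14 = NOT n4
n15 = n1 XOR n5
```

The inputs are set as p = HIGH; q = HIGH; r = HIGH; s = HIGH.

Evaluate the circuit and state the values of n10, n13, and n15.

n10 = HIGH, n13 = LOW, n15 = LOW

n1 = p XOR q = HIGH XOR HIGH = LOW
n2 = r XOR q = HIGH XOR HIGH = LOW
n3 = r AND n2 = HIGH AND LOW = LOW
n4 = n1 XOR n3 = LOW XOR LOW = LOW
n5 = n2 XOR n4 = LOW XOR LOW = LOW
n6 = s XOR n1 = HIGH XOR LOW = HIGH
n7 = n4 XNOR n6 = LOW XNOR HIGH = LOW
n10 = n6 XOR n1 = HIGH XOR LOW = HIGH
n13 = n7 OR n2 = LOW OR LOW = LOW
n15 = n1 XOR n5 = LOW XOR LOW = LOW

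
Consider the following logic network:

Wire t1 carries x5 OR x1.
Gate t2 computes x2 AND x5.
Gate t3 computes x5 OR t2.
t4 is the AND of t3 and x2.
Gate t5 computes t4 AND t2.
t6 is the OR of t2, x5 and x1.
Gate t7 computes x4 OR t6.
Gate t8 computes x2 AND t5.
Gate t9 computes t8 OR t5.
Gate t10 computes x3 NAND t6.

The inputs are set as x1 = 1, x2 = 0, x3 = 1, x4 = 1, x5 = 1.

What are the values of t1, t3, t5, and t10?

t1 = 1  t3 = 1  t5 = 0  t10 = 0

t1 = x5 OR x1 = 1 OR 1 = 1
t2 = x2 AND x5 = 0 AND 1 = 0
t3 = x5 OR t2 = 1 OR 0 = 1
t4 = t3 AND x2 = 1 AND 0 = 0
t5 = t4 AND t2 = 0 AND 0 = 0
t6 = t2 OR x5 OR x1 = 0 OR 1 OR 1 = 1
t10 = x3 NAND t6 = 1 NAND 1 = 0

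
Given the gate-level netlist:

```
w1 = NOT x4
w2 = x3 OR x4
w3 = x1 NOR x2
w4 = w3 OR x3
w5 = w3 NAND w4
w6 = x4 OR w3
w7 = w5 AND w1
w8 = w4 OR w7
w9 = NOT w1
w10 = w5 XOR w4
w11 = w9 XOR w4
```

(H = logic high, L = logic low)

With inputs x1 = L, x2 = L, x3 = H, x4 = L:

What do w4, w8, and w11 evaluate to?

w4 = H  w8 = H  w11 = H

w1 = NOT x4 = NOT L = H
w3 = x1 NOR x2 = L NOR L = H
w4 = w3 OR x3 = H OR H = H
w5 = w3 NAND w4 = H NAND H = L
w7 = w5 AND w1 = L AND H = L
w8 = w4 OR w7 = H OR L = H
w9 = NOT w1 = NOT H = L
w11 = w9 XOR w4 = L XOR H = H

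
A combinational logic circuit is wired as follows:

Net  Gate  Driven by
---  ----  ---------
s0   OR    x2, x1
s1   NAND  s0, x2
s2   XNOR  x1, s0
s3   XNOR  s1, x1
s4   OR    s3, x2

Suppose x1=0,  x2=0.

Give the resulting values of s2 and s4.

s0 = x2 OR x1 = 0 OR 0 = 0
s1 = s0 NAND x2 = 0 NAND 0 = 1
s2 = x1 XNOR s0 = 0 XNOR 0 = 1
s3 = s1 XNOR x1 = 1 XNOR 0 = 0
s4 = s3 OR x2 = 0 OR 0 = 0

s2 = 1  s4 = 0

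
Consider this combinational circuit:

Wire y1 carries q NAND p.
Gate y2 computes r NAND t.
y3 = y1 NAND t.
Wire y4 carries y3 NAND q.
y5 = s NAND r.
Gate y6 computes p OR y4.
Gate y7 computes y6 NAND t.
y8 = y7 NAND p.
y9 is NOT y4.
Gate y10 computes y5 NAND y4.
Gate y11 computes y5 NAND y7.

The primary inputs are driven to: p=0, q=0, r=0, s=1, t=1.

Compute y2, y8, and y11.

y2 = 1, y8 = 1, y11 = 1

y1 = q NAND p = 0 NAND 0 = 1
y2 = r NAND t = 0 NAND 1 = 1
y3 = y1 NAND t = 1 NAND 1 = 0
y4 = y3 NAND q = 0 NAND 0 = 1
y5 = s NAND r = 1 NAND 0 = 1
y6 = p OR y4 = 0 OR 1 = 1
y7 = y6 NAND t = 1 NAND 1 = 0
y8 = y7 NAND p = 0 NAND 0 = 1
y11 = y5 NAND y7 = 1 NAND 0 = 1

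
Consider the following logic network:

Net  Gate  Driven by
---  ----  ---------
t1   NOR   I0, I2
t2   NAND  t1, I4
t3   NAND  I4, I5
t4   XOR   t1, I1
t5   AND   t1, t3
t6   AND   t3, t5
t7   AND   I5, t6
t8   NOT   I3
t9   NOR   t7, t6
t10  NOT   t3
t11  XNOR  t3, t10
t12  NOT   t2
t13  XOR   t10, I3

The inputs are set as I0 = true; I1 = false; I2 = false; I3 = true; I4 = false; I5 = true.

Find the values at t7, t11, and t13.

t7 = false, t11 = false, t13 = true

t1 = I0 NOR I2 = true NOR false = false
t3 = I4 NAND I5 = false NAND true = true
t5 = t1 AND t3 = false AND true = false
t6 = t3 AND t5 = true AND false = false
t7 = I5 AND t6 = true AND false = false
t10 = NOT t3 = NOT true = false
t11 = t3 XNOR t10 = true XNOR false = false
t13 = t10 XOR I3 = false XOR true = true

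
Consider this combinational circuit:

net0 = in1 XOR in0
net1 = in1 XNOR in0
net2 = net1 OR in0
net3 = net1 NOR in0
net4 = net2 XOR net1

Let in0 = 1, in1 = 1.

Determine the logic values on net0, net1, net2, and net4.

net0 = 0  net1 = 1  net2 = 1  net4 = 0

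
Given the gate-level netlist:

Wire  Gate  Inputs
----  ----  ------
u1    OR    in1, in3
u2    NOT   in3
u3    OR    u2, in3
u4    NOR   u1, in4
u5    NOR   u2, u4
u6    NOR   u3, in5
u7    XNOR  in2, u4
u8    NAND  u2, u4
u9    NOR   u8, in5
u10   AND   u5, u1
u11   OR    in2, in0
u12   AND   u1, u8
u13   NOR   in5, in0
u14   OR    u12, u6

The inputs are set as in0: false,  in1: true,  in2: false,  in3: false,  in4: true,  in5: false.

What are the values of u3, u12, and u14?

u1 = in1 OR in3 = true OR false = true
u2 = NOT in3 = NOT false = true
u3 = u2 OR in3 = true OR false = true
u4 = u1 NOR in4 = true NOR true = false
u6 = u3 NOR in5 = true NOR false = false
u8 = u2 NAND u4 = true NAND false = true
u12 = u1 AND u8 = true AND true = true
u14 = u12 OR u6 = true OR false = true

u3 = true, u12 = true, u14 = true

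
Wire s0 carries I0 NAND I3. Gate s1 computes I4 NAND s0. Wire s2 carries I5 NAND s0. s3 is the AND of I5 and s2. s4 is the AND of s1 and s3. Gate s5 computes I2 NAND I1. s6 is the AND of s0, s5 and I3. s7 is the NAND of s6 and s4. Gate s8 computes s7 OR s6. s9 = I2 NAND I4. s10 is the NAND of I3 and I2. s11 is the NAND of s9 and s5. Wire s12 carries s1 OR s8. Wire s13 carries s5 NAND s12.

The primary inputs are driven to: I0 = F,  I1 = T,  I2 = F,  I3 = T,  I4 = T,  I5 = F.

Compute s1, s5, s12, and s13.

s1 = F, s5 = T, s12 = T, s13 = F

s0 = I0 NAND I3 = F NAND T = T
s1 = I4 NAND s0 = T NAND T = F
s2 = I5 NAND s0 = F NAND T = T
s3 = I5 AND s2 = F AND T = F
s4 = s1 AND s3 = F AND F = F
s5 = I2 NAND I1 = F NAND T = T
s6 = s0 AND s5 AND I3 = T AND T AND T = T
s7 = s6 NAND s4 = T NAND F = T
s8 = s7 OR s6 = T OR T = T
s12 = s1 OR s8 = F OR T = T
s13 = s5 NAND s12 = T NAND T = F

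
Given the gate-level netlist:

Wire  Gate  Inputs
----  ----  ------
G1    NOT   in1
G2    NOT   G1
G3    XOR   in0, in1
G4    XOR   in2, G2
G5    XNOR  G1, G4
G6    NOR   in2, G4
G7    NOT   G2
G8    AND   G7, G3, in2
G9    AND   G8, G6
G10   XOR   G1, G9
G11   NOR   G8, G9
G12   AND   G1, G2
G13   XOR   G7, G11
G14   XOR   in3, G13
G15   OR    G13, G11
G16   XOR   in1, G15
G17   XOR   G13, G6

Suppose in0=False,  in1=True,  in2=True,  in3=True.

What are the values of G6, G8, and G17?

G6 = False  G8 = False  G17 = True

G1 = NOT in1 = NOT True = False
G2 = NOT G1 = NOT False = True
G3 = in0 XOR in1 = False XOR True = True
G4 = in2 XOR G2 = True XOR True = False
G6 = in2 NOR G4 = True NOR False = False
G7 = NOT G2 = NOT True = False
G8 = G7 AND G3 AND in2 = False AND True AND True = False
G9 = G8 AND G6 = False AND False = False
G11 = G8 NOR G9 = False NOR False = True
G13 = G7 XOR G11 = False XOR True = True
G17 = G13 XOR G6 = True XOR False = True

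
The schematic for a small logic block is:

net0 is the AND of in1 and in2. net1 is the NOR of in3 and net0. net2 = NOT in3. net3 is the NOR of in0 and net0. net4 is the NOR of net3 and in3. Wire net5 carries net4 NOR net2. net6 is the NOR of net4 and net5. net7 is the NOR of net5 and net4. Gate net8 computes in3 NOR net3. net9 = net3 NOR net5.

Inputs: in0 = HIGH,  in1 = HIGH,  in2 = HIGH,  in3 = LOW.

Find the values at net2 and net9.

net0 = in1 AND in2 = HIGH AND HIGH = HIGH
net2 = NOT in3 = NOT LOW = HIGH
net3 = in0 NOR net0 = HIGH NOR HIGH = LOW
net4 = net3 NOR in3 = LOW NOR LOW = HIGH
net5 = net4 NOR net2 = HIGH NOR HIGH = LOW
net9 = net3 NOR net5 = LOW NOR LOW = HIGH

net2 = HIGH; net9 = HIGH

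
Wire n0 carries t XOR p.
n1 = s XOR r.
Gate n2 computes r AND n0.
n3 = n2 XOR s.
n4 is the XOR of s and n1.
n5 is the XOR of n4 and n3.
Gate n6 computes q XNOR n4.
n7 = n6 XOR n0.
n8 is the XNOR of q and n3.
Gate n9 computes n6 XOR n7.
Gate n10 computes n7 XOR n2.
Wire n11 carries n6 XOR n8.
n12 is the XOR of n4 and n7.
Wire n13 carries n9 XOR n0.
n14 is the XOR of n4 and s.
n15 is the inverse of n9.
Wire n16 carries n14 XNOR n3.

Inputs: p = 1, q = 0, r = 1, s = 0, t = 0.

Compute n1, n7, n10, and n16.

n1 = 1, n7 = 1, n10 = 0, n16 = 1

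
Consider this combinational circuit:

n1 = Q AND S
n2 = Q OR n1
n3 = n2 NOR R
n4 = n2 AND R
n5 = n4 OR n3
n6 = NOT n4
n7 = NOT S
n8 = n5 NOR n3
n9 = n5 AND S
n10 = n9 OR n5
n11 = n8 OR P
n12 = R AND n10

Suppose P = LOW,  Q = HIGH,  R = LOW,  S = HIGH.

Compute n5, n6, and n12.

n1 = Q AND S = HIGH AND HIGH = HIGH
n2 = Q OR n1 = HIGH OR HIGH = HIGH
n3 = n2 NOR R = HIGH NOR LOW = LOW
n4 = n2 AND R = HIGH AND LOW = LOW
n5 = n4 OR n3 = LOW OR LOW = LOW
n6 = NOT n4 = NOT LOW = HIGH
n9 = n5 AND S = LOW AND HIGH = LOW
n10 = n9 OR n5 = LOW OR LOW = LOW
n12 = R AND n10 = LOW AND LOW = LOW

n5 = LOW  n6 = HIGH  n12 = LOW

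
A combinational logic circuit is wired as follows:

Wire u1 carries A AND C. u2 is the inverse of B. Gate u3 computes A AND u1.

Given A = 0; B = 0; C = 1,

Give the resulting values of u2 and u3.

u1 = A AND C = 0 AND 1 = 0
u2 = NOT B = NOT 0 = 1
u3 = A AND u1 = 0 AND 0 = 0

u2 = 1; u3 = 0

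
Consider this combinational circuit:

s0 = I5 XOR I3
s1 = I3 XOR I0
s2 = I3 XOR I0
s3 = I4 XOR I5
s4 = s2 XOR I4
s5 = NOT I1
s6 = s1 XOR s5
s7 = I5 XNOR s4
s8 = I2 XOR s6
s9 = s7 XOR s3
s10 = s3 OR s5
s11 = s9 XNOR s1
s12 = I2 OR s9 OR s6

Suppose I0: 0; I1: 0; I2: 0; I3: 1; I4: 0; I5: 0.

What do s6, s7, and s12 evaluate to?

s1 = I3 XOR I0 = 1 XOR 0 = 1
s2 = I3 XOR I0 = 1 XOR 0 = 1
s3 = I4 XOR I5 = 0 XOR 0 = 0
s4 = s2 XOR I4 = 1 XOR 0 = 1
s5 = NOT I1 = NOT 0 = 1
s6 = s1 XOR s5 = 1 XOR 1 = 0
s7 = I5 XNOR s4 = 0 XNOR 1 = 0
s9 = s7 XOR s3 = 0 XOR 0 = 0
s12 = I2 OR s9 OR s6 = 0 OR 0 OR 0 = 0

s6 = 0; s7 = 0; s12 = 0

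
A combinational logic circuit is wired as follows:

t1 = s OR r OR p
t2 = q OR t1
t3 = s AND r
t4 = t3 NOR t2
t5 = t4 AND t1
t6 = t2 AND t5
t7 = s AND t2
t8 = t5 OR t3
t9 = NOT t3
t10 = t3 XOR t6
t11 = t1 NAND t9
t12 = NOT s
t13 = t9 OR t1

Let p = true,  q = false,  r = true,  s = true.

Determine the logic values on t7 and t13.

t1 = s OR r OR p = true OR true OR true = true
t2 = q OR t1 = false OR true = true
t3 = s AND r = true AND true = true
t7 = s AND t2 = true AND true = true
t9 = NOT t3 = NOT true = false
t13 = t9 OR t1 = false OR true = true

t7 = true; t13 = true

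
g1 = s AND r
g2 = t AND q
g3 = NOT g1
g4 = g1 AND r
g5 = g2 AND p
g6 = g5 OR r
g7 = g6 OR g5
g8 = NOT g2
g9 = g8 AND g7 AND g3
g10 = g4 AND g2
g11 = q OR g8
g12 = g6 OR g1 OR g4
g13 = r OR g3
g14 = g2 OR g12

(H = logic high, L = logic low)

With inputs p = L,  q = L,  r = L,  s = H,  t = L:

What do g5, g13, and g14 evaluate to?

g5 = L  g13 = H  g14 = L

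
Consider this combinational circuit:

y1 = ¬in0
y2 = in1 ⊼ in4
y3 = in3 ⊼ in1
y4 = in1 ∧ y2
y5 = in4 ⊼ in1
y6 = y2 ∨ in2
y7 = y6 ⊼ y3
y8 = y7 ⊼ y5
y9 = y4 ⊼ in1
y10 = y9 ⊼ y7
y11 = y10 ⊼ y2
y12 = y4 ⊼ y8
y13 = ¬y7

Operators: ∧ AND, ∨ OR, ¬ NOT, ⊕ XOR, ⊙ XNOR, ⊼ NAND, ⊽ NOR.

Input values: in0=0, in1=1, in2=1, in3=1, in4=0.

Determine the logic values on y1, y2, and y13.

y1 = 1; y2 = 1; y13 = 0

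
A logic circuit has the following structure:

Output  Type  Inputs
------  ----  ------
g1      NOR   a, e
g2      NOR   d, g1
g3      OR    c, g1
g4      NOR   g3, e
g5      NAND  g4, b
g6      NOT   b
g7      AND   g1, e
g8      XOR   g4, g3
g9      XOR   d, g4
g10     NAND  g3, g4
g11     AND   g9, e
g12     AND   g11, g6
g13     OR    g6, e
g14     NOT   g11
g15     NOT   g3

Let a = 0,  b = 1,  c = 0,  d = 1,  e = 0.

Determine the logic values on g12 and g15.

g12 = 0; g15 = 0

g1 = a NOR e = 0 NOR 0 = 1
g3 = c OR g1 = 0 OR 1 = 1
g4 = g3 NOR e = 1 NOR 0 = 0
g6 = NOT b = NOT 1 = 0
g9 = d XOR g4 = 1 XOR 0 = 1
g11 = g9 AND e = 1 AND 0 = 0
g12 = g11 AND g6 = 0 AND 0 = 0
g15 = NOT g3 = NOT 1 = 0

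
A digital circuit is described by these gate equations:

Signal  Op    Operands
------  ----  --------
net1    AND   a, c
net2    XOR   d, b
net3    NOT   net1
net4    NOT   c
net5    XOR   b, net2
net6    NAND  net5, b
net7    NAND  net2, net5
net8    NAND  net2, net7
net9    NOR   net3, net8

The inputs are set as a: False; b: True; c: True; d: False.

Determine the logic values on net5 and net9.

net5 = False  net9 = False

net1 = a AND c = False AND True = False
net2 = d XOR b = False XOR True = True
net3 = NOT net1 = NOT False = True
net5 = b XOR net2 = True XOR True = False
net7 = net2 NAND net5 = True NAND False = True
net8 = net2 NAND net7 = True NAND True = False
net9 = net3 NOR net8 = True NOR False = False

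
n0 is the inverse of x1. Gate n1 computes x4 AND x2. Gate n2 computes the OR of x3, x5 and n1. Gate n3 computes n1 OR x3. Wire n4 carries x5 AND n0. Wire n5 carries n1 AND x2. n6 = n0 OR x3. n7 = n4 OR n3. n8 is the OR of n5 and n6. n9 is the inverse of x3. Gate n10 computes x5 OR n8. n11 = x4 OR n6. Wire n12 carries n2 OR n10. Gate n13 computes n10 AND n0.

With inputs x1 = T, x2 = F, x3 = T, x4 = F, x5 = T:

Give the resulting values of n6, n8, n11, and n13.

n6 = T; n8 = T; n11 = T; n13 = F

n0 = NOT x1 = NOT T = F
n1 = x4 AND x2 = F AND F = F
n5 = n1 AND x2 = F AND F = F
n6 = n0 OR x3 = F OR T = T
n8 = n5 OR n6 = F OR T = T
n10 = x5 OR n8 = T OR T = T
n11 = x4 OR n6 = F OR T = T
n13 = n10 AND n0 = T AND F = F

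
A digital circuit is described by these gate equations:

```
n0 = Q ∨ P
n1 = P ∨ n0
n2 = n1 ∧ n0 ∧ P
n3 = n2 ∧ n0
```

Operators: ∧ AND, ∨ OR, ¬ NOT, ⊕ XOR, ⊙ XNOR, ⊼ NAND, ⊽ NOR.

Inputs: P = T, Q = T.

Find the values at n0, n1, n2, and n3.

n0 = T; n1 = T; n2 = T; n3 = T

n0 = Q OR P = T OR T = T
n1 = P OR n0 = T OR T = T
n2 = n1 AND n0 AND P = T AND T AND T = T
n3 = n2 AND n0 = T AND T = T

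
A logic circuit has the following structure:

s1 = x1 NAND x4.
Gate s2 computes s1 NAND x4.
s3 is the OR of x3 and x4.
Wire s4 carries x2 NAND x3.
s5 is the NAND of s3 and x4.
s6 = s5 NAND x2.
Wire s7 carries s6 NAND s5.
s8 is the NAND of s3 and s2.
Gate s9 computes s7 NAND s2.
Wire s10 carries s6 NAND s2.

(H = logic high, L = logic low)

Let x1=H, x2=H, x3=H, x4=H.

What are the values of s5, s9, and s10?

s1 = x1 NAND x4 = H NAND H = L
s2 = s1 NAND x4 = L NAND H = H
s3 = x3 OR x4 = H OR H = H
s5 = s3 NAND x4 = H NAND H = L
s6 = s5 NAND x2 = L NAND H = H
s7 = s6 NAND s5 = H NAND L = H
s9 = s7 NAND s2 = H NAND H = L
s10 = s6 NAND s2 = H NAND H = L

s5 = L, s9 = L, s10 = L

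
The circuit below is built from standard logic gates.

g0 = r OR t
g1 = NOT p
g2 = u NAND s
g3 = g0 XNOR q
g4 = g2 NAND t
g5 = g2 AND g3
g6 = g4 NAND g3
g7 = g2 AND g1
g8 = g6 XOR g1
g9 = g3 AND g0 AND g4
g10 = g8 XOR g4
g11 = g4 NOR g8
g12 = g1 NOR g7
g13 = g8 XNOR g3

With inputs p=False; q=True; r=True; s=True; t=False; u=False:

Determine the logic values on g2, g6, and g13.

g2 = True, g6 = False, g13 = True

g0 = r OR t = True OR False = True
g1 = NOT p = NOT False = True
g2 = u NAND s = False NAND True = True
g3 = g0 XNOR q = True XNOR True = True
g4 = g2 NAND t = True NAND False = True
g6 = g4 NAND g3 = True NAND True = False
g8 = g6 XOR g1 = False XOR True = True
g13 = g8 XNOR g3 = True XNOR True = True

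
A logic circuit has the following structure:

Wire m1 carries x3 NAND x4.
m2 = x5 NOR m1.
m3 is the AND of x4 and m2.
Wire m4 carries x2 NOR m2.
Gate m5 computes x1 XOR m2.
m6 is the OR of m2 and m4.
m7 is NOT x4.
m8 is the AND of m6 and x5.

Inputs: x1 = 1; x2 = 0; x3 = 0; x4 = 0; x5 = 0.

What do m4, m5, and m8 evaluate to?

m4 = 1; m5 = 1; m8 = 0

m1 = x3 NAND x4 = 0 NAND 0 = 1
m2 = x5 NOR m1 = 0 NOR 1 = 0
m4 = x2 NOR m2 = 0 NOR 0 = 1
m5 = x1 XOR m2 = 1 XOR 0 = 1
m6 = m2 OR m4 = 0 OR 1 = 1
m8 = m6 AND x5 = 1 AND 0 = 0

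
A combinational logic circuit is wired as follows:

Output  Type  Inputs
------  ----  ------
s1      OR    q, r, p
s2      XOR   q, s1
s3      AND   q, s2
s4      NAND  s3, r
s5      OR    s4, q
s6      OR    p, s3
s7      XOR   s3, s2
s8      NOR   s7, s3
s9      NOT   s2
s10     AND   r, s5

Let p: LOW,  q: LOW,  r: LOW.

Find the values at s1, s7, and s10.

s1 = LOW  s7 = LOW  s10 = LOW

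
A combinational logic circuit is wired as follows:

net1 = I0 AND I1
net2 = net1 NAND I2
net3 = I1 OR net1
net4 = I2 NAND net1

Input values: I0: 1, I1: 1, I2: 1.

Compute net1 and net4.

net1 = I0 AND I1 = 1 AND 1 = 1
net4 = I2 NAND net1 = 1 NAND 1 = 0

net1 = 1; net4 = 0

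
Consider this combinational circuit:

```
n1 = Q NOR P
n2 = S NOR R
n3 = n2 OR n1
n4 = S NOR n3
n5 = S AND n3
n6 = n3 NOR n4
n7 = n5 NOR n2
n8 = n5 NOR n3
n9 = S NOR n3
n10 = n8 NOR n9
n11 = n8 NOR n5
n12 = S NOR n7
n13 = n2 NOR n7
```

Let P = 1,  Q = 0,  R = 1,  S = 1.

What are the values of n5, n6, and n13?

n5 = 0, n6 = 1, n13 = 0

n1 = Q NOR P = 0 NOR 1 = 0
n2 = S NOR R = 1 NOR 1 = 0
n3 = n2 OR n1 = 0 OR 0 = 0
n4 = S NOR n3 = 1 NOR 0 = 0
n5 = S AND n3 = 1 AND 0 = 0
n6 = n3 NOR n4 = 0 NOR 0 = 1
n7 = n5 NOR n2 = 0 NOR 0 = 1
n13 = n2 NOR n7 = 0 NOR 1 = 0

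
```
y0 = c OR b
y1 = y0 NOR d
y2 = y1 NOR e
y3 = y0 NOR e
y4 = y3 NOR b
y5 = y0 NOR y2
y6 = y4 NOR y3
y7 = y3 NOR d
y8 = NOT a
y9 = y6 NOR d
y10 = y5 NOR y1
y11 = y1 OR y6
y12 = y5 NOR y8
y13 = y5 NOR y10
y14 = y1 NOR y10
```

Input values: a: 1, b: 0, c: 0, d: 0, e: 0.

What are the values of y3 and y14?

y3 = 1, y14 = 0

y0 = c OR b = 0 OR 0 = 0
y1 = y0 NOR d = 0 NOR 0 = 1
y2 = y1 NOR e = 1 NOR 0 = 0
y3 = y0 NOR e = 0 NOR 0 = 1
y5 = y0 NOR y2 = 0 NOR 0 = 1
y10 = y5 NOR y1 = 1 NOR 1 = 0
y14 = y1 NOR y10 = 1 NOR 0 = 0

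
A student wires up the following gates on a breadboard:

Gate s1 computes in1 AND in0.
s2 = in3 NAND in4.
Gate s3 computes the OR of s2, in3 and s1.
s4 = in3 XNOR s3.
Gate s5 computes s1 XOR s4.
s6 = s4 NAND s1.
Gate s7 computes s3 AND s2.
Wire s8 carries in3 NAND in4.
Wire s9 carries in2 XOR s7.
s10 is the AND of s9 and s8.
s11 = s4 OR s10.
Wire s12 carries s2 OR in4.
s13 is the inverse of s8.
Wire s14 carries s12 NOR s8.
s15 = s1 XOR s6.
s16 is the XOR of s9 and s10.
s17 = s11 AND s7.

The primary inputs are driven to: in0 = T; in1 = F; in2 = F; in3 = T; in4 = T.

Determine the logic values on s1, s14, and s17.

s1 = F; s14 = F; s17 = F

s1 = in1 AND in0 = F AND T = F
s2 = in3 NAND in4 = T NAND T = F
s3 = s2 OR in3 OR s1 = F OR T OR F = T
s4 = in3 XNOR s3 = T XNOR T = T
s7 = s3 AND s2 = T AND F = F
s8 = in3 NAND in4 = T NAND T = F
s9 = in2 XOR s7 = F XOR F = F
s10 = s9 AND s8 = F AND F = F
s11 = s4 OR s10 = T OR F = T
s12 = s2 OR in4 = F OR T = T
s14 = s12 NOR s8 = T NOR F = F
s17 = s11 AND s7 = T AND F = F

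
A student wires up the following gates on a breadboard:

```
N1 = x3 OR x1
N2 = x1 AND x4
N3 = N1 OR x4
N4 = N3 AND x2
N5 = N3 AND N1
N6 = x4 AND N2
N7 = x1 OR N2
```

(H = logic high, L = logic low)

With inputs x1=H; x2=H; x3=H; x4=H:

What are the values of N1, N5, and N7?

N1 = H  N5 = H  N7 = H

N1 = x3 OR x1 = H OR H = H
N2 = x1 AND x4 = H AND H = H
N3 = N1 OR x4 = H OR H = H
N5 = N3 AND N1 = H AND H = H
N7 = x1 OR N2 = H OR H = H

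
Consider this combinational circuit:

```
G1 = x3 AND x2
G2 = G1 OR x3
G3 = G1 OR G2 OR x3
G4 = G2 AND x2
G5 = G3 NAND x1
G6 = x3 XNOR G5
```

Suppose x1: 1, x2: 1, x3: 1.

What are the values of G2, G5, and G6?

G2 = 1, G5 = 0, G6 = 0

G1 = x3 AND x2 = 1 AND 1 = 1
G2 = G1 OR x3 = 1 OR 1 = 1
G3 = G1 OR G2 OR x3 = 1 OR 1 OR 1 = 1
G5 = G3 NAND x1 = 1 NAND 1 = 0
G6 = x3 XNOR G5 = 1 XNOR 0 = 0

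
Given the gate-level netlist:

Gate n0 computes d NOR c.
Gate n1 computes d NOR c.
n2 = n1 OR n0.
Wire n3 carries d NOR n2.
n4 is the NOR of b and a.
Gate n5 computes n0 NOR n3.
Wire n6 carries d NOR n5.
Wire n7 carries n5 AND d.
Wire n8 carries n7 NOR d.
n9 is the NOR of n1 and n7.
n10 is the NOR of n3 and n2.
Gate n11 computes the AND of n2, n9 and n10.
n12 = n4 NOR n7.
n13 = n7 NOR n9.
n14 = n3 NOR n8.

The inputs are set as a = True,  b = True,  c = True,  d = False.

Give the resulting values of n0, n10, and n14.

n0 = d NOR c = False NOR True = False
n1 = d NOR c = False NOR True = False
n2 = n1 OR n0 = False OR False = False
n3 = d NOR n2 = False NOR False = True
n5 = n0 NOR n3 = False NOR True = False
n7 = n5 AND d = False AND False = False
n8 = n7 NOR d = False NOR False = True
n10 = n3 NOR n2 = True NOR False = False
n14 = n3 NOR n8 = True NOR True = False

n0 = False  n10 = False  n14 = False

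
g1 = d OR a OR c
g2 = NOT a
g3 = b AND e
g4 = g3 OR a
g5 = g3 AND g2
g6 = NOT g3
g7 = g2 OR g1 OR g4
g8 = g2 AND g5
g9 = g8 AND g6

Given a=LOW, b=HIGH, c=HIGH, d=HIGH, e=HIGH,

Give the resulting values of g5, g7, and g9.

g5 = HIGH; g7 = HIGH; g9 = LOW

g1 = d OR a OR c = HIGH OR LOW OR HIGH = HIGH
g2 = NOT a = NOT LOW = HIGH
g3 = b AND e = HIGH AND HIGH = HIGH
g4 = g3 OR a = HIGH OR LOW = HIGH
g5 = g3 AND g2 = HIGH AND HIGH = HIGH
g6 = NOT g3 = NOT HIGH = LOW
g7 = g2 OR g1 OR g4 = HIGH OR HIGH OR HIGH = HIGH
g8 = g2 AND g5 = HIGH AND HIGH = HIGH
g9 = g8 AND g6 = HIGH AND LOW = LOW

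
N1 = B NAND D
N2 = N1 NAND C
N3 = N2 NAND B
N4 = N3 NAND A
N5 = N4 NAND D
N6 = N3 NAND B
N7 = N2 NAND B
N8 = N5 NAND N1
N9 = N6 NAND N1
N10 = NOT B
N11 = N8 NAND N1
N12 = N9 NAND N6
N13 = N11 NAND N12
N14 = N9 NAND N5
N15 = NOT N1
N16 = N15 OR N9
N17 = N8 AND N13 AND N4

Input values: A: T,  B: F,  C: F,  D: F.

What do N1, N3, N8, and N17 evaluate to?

N1 = B NAND D = F NAND F = T
N2 = N1 NAND C = T NAND F = T
N3 = N2 NAND B = T NAND F = T
N4 = N3 NAND A = T NAND T = F
N5 = N4 NAND D = F NAND F = T
N6 = N3 NAND B = T NAND F = T
N8 = N5 NAND N1 = T NAND T = F
N9 = N6 NAND N1 = T NAND T = F
N11 = N8 NAND N1 = F NAND T = T
N12 = N9 NAND N6 = F NAND T = T
N13 = N11 NAND N12 = T NAND T = F
N17 = N8 AND N13 AND N4 = F AND F AND F = F

N1 = T  N3 = T  N8 = F  N17 = F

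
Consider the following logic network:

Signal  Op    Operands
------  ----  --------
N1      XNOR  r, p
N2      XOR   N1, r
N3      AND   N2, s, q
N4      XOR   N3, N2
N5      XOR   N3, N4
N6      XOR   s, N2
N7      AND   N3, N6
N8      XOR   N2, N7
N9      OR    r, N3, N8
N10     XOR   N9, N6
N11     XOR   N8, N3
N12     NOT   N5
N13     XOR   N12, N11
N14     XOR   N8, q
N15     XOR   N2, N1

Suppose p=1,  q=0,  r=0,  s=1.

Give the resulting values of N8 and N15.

N8 = 0; N15 = 0

N1 = r XNOR p = 0 XNOR 1 = 0
N2 = N1 XOR r = 0 XOR 0 = 0
N3 = N2 AND s AND q = 0 AND 1 AND 0 = 0
N6 = s XOR N2 = 1 XOR 0 = 1
N7 = N3 AND N6 = 0 AND 1 = 0
N8 = N2 XOR N7 = 0 XOR 0 = 0
N15 = N2 XOR N1 = 0 XOR 0 = 0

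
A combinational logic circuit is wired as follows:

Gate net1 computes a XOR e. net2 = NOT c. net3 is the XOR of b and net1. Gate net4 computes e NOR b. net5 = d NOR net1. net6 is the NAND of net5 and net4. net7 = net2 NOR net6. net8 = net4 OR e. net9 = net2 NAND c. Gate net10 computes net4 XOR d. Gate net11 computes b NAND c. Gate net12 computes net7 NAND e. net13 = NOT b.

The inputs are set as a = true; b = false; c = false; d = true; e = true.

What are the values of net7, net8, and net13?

net7 = false, net8 = true, net13 = true

net1 = a XOR e = true XOR true = false
net2 = NOT c = NOT false = true
net4 = e NOR b = true NOR false = false
net5 = d NOR net1 = true NOR false = false
net6 = net5 NAND net4 = false NAND false = true
net7 = net2 NOR net6 = true NOR true = false
net8 = net4 OR e = false OR true = true
net13 = NOT b = NOT false = true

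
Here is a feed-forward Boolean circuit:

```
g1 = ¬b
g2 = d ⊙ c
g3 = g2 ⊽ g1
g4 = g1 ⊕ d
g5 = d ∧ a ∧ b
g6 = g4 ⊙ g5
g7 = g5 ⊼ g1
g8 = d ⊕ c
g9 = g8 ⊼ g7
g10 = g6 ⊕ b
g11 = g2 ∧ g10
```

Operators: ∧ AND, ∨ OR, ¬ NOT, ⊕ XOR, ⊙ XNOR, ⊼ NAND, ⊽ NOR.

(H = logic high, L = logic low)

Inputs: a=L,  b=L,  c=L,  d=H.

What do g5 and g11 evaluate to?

g5 = L, g11 = L

g1 = NOT b = NOT L = H
g2 = d XNOR c = H XNOR L = L
g4 = g1 XOR d = H XOR H = L
g5 = d AND a AND b = H AND L AND L = L
g6 = g4 XNOR g5 = L XNOR L = H
g10 = g6 XOR b = H XOR L = H
g11 = g2 AND g10 = L AND H = L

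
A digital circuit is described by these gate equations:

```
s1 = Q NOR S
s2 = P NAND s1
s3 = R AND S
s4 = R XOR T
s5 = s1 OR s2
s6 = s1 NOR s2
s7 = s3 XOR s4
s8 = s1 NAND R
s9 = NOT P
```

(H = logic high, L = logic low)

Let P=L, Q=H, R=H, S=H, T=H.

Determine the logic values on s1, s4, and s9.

s1 = Q NOR S = H NOR H = L
s4 = R XOR T = H XOR H = L
s9 = NOT P = NOT L = H

s1 = L  s4 = L  s9 = H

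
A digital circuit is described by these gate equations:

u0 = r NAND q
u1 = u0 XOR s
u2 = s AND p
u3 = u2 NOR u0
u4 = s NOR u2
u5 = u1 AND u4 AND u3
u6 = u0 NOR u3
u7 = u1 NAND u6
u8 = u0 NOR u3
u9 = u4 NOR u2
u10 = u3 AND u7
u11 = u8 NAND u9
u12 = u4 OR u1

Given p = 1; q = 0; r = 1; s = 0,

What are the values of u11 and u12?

u11 = 1, u12 = 1

u0 = r NAND q = 1 NAND 0 = 1
u1 = u0 XOR s = 1 XOR 0 = 1
u2 = s AND p = 0 AND 1 = 0
u3 = u2 NOR u0 = 0 NOR 1 = 0
u4 = s NOR u2 = 0 NOR 0 = 1
u8 = u0 NOR u3 = 1 NOR 0 = 0
u9 = u4 NOR u2 = 1 NOR 0 = 0
u11 = u8 NAND u9 = 0 NAND 0 = 1
u12 = u4 OR u1 = 1 OR 1 = 1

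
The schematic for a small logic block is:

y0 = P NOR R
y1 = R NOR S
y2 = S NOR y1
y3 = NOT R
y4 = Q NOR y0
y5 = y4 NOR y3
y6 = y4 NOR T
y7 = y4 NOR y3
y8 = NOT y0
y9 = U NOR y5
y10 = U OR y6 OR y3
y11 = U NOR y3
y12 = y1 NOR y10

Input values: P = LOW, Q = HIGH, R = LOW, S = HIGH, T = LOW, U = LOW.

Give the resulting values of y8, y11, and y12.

y0 = P NOR R = LOW NOR LOW = HIGH
y1 = R NOR S = LOW NOR HIGH = LOW
y3 = NOT R = NOT LOW = HIGH
y4 = Q NOR y0 = HIGH NOR HIGH = LOW
y6 = y4 NOR T = LOW NOR LOW = HIGH
y8 = NOT y0 = NOT HIGH = LOW
y10 = U OR y6 OR y3 = LOW OR HIGH OR HIGH = HIGH
y11 = U NOR y3 = LOW NOR HIGH = LOW
y12 = y1 NOR y10 = LOW NOR HIGH = LOW

y8 = LOW  y11 = LOW  y12 = LOW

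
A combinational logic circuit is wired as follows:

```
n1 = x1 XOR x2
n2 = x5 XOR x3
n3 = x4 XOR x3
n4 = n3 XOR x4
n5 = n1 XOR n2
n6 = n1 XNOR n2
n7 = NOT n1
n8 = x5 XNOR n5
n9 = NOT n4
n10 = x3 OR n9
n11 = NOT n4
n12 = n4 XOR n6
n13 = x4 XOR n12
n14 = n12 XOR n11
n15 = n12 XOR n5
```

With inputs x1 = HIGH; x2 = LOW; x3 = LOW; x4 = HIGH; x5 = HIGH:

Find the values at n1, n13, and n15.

n1 = HIGH, n13 = LOW, n15 = HIGH

n1 = x1 XOR x2 = HIGH XOR LOW = HIGH
n2 = x5 XOR x3 = HIGH XOR LOW = HIGH
n3 = x4 XOR x3 = HIGH XOR LOW = HIGH
n4 = n3 XOR x4 = HIGH XOR HIGH = LOW
n5 = n1 XOR n2 = HIGH XOR HIGH = LOW
n6 = n1 XNOR n2 = HIGH XNOR HIGH = HIGH
n12 = n4 XOR n6 = LOW XOR HIGH = HIGH
n13 = x4 XOR n12 = HIGH XOR HIGH = LOW
n15 = n12 XOR n5 = HIGH XOR LOW = HIGH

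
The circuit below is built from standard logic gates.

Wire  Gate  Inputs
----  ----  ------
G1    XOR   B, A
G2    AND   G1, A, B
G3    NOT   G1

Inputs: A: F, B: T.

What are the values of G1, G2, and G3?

G1 = T, G2 = F, G3 = F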